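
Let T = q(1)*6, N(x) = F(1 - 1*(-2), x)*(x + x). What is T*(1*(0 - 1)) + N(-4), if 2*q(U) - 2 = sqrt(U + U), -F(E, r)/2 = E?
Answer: 42 - 3*sqrt(2) ≈ 37.757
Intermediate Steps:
F(E, r) = -2*E
q(U) = 1 + sqrt(2)*sqrt(U)/2 (q(U) = 1 + sqrt(U + U)/2 = 1 + sqrt(2*U)/2 = 1 + (sqrt(2)*sqrt(U))/2 = 1 + sqrt(2)*sqrt(U)/2)
N(x) = -12*x (N(x) = (-2*(1 - 1*(-2)))*(x + x) = (-2*(1 + 2))*(2*x) = (-2*3)*(2*x) = -12*x)
T = 6 + 3*sqrt(2) (T = (1 + sqrt(2)*sqrt(1)/2)*6 = (1 + (1/2)*sqrt(2)*1)*6 = (1 + sqrt(2)/2)*6 = 6 + 3*sqrt(2) ≈ 10.243)
T*(1*(0 - 1)) + N(-4) = (6 + 3*sqrt(2))*(1*(0 - 1)) - 12*(-4) = (6 + 3*sqrt(2))*(1*(-1)) + 48 = (6 + 3*sqrt(2))*(-1) + 48 = (-6 - 3*sqrt(2)) + 48 = 42 - 3*sqrt(2)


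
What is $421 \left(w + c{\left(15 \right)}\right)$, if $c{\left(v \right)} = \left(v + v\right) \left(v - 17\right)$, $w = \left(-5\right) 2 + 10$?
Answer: $-25260$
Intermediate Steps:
$w = 0$ ($w = -10 + 10 = 0$)
$c{\left(v \right)} = 2 v \left(-17 + v\right)$
$421 \left(w + c{\left(15 \right)}\right) = 421 \left(0 + 2 \cdot 15 \left(-17 + 15\right)\right) = 421 \left(0 + 2 \cdot 15 \left(-2\right)\right) = 421 \left(0 - 60\right) = 421 \left(-60\right) = -25260$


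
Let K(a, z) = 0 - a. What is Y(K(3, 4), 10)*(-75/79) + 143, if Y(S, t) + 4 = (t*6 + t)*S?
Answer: 27347/79 ≈ 346.16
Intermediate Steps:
K(a, z) = -a
Y(S, t) = -4 + 7*S*t (Y(S, t) = -4 + (t*6 + t)*S = -4 + (6*t + t)*S = -4 + (7*t)*S = -4 + 7*S*t)
Y(K(3, 4), 10)*(-75/79) + 143 = (-4 + 7*(-1*3)*10)*(-75/79) + 143 = (-4 + 7*(-3)*10)*(-75*1/79) + 143 = (-4 - 210)*(-75/79) + 143 = -214*(-75/79) + 143 = 16050/79 + 143 = 27347/79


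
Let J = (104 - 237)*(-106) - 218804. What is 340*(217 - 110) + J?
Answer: -168326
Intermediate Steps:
J = -204706 (J = -133*(-106) - 218804 = 14098 - 218804 = -204706)
340*(217 - 110) + J = 340*(217 - 110) - 204706 = 340*107 - 204706 = 36380 - 204706 = -168326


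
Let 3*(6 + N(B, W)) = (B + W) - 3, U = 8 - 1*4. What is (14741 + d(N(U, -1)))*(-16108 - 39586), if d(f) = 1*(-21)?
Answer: -819815680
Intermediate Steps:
U = 4 (U = 8 - 4 = 4)
N(B, W) = -7 + B/3 + W/3 (N(B, W) = -6 + ((B + W) - 3)/3 = -6 + (-3 + B + W)/3 = -6 + (-1 + B/3 + W/3) = -7 + B/3 + W/3)
d(f) = -21
(14741 + d(N(U, -1)))*(-16108 - 39586) = (14741 - 21)*(-16108 - 39586) = 14720*(-55694) = -819815680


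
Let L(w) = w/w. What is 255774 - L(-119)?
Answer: 255773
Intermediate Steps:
L(w) = 1
255774 - L(-119) = 255774 - 1*1 = 255774 - 1 = 255773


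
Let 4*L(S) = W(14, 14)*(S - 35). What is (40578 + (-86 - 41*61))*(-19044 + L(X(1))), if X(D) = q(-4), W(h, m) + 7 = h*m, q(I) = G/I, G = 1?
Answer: -12588431823/16 ≈ -7.8678e+8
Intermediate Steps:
q(I) = 1/I
W(h, m) = -7 + h*m
X(D) = -¼ (X(D) = 1/(-4) = -¼)
L(S) = -6615/4 + 189*S/4 (L(S) = ((-7 + 14*14)*(S - 35))/4 = ((-7 + 196)*(-35 + S))/4 = (189*(-35 + S))/4 = (-6615 + 189*S)/4 = -6615/4 + 189*S/4)
(40578 + (-86 - 41*61))*(-19044 + L(X(1))) = (40578 + (-86 - 41*61))*(-19044 + (-6615/4 + (189/4)*(-¼))) = (40578 + (-86 - 2501))*(-19044 + (-6615/4 - 189/16)) = (40578 - 2587)*(-19044 - 26649/16) = 37991*(-331353/16) = -12588431823/16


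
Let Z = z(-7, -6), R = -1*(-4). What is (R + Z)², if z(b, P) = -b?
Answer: 121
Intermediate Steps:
R = 4
Z = 7 (Z = -1*(-7) = 7)
(R + Z)² = (4 + 7)² = 11² = 121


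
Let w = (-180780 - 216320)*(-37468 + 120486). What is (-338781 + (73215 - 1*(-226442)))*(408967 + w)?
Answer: 1289763303302292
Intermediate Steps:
w = -32966447800 (w = -397100*83018 = -32966447800)
(-338781 + (73215 - 1*(-226442)))*(408967 + w) = (-338781 + (73215 - 1*(-226442)))*(408967 - 32966447800) = (-338781 + (73215 + 226442))*(-32966038833) = (-338781 + 299657)*(-32966038833) = -39124*(-32966038833) = 1289763303302292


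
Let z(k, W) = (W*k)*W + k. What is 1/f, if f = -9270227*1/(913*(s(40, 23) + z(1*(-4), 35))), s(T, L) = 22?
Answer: 4457266/9270227 ≈ 0.48081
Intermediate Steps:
z(k, W) = k + k*W² (z(k, W) = k*W² + k = k + k*W²)
f = 9270227/4457266 (f = -9270227*1/(913*(22 + (1*(-4))*(1 + 35²))) = -9270227*1/(913*(22 - 4*(1 + 1225))) = -9270227*1/(913*(22 - 4*1226)) = -9270227*1/(913*(22 - 4904)) = -9270227/((-4882*913)) = -9270227/(-4457266) = -9270227*(-1/4457266) = 9270227/4457266 ≈ 2.0798)
1/f = 1/(9270227/4457266) = 4457266/9270227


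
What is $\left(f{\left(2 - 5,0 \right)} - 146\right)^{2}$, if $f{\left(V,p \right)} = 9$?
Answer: $18769$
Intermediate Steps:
$\left(f{\left(2 - 5,0 \right)} - 146\right)^{2} = \left(9 - 146\right)^{2} = \left(-137\right)^{2} = 18769$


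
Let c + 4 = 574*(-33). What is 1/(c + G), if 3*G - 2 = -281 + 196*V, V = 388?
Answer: 3/18931 ≈ 0.00015847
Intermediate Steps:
G = 75769/3 (G = ⅔ + (-281 + 196*388)/3 = ⅔ + (-281 + 76048)/3 = ⅔ + (⅓)*75767 = ⅔ + 75767/3 = 75769/3 ≈ 25256.)
c = -18946 (c = -4 + 574*(-33) = -4 - 18942 = -18946)
1/(c + G) = 1/(-18946 + 75769/3) = 1/(18931/3) = 3/18931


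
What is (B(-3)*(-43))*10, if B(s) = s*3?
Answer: 3870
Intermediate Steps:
B(s) = 3*s
(B(-3)*(-43))*10 = ((3*(-3))*(-43))*10 = -9*(-43)*10 = 387*10 = 3870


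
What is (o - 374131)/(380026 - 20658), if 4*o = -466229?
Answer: -1962753/1437472 ≈ -1.3654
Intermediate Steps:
o = -466229/4 (o = (1/4)*(-466229) = -466229/4 ≈ -1.1656e+5)
(o - 374131)/(380026 - 20658) = (-466229/4 - 374131)/(380026 - 20658) = -1962753/4/359368 = -1962753/4*1/359368 = -1962753/1437472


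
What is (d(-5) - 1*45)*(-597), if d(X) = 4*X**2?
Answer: -32835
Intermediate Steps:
(d(-5) - 1*45)*(-597) = (4*(-5)**2 - 1*45)*(-597) = (4*25 - 45)*(-597) = (100 - 45)*(-597) = 55*(-597) = -32835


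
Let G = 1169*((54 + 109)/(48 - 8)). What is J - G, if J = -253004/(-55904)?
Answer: -166284677/34940 ≈ -4759.1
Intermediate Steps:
J = 63251/13976 (J = -253004*(-1/55904) = 63251/13976 ≈ 4.5257)
G = 190547/40 (G = 1169*(163/40) = 190547/40 ≈ 4763.7)
J - G = 63251/13976 - 1*190547/40 = 63251/13976 - 190547/40 = -166284677/34940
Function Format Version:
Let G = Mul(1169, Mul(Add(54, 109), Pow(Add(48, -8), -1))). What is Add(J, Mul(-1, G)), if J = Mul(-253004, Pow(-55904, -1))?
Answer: Rational(-166284677, 34940) ≈ -4759.1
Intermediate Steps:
J = Rational(63251, 13976) (J = Mul(-253004, Rational(-1, 55904)) = Rational(63251, 13976) ≈ 4.5257)
G = Rational(190547, 40) (G = Mul(1169, Mul(163, Pow(40, -1))) = Mul(1169, Mul(163, Rational(1, 40))) = Mul(1169, Rational(163, 40)) = Rational(190547, 40) ≈ 4763.7)
Add(J, Mul(-1, G)) = Add(Rational(63251, 13976), Mul(-1, Rational(190547, 40))) = Add(Rational(63251, 13976), Rational(-190547, 40)) = Rational(-166284677, 34940)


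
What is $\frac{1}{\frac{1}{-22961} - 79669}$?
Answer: $- \frac{22961}{1829279910} \approx -1.2552 \cdot 10^{-5}$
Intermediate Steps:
$\frac{1}{\frac{1}{-22961} - 79669} = \frac{1}{- \frac{1}{22961} - 79669} = \frac{1}{- \frac{1829279910}{22961}} = - \frac{22961}{1829279910}$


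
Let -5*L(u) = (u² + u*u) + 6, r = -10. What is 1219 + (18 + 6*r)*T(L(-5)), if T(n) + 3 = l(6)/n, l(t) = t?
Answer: 2735/2 ≈ 1367.5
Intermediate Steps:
L(u) = -6/5 - 2*u²/5 (L(u) = -((u² + u*u) + 6)/5 = -((u² + u²) + 6)/5 = -(2*u² + 6)/5 = -(6 + 2*u²)/5 = -6/5 - 2*u²/5)
T(n) = -3 + 6/n
1219 + (18 + 6*r)*T(L(-5)) = 1219 + (18 + 6*(-10))*(-3 + 6/(-6/5 - ⅖*(-5)²)) = 1219 + (18 - 60)*(-3 + 6/(-6/5 - ⅖*25)) = 1219 - 42*(-3 + 6/(-6/5 - 10)) = 1219 - 42*(-3 + 6/(-56/5)) = 1219 - 42*(-3 + 6*(-5/56)) = 1219 - 42*(-3 - 15/28) = 1219 - 42*(-99/28) = 1219 + 297/2 = 2735/2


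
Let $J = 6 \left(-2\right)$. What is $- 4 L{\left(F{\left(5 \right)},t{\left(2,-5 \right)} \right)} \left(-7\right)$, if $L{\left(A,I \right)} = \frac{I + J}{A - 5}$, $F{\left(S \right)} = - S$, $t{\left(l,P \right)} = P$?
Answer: $\frac{238}{5} \approx 47.6$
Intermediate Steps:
$J = -12$
$L{\left(A,I \right)} = \frac{-12 + I}{-5 + A}$ ($L{\left(A,I \right)} = \frac{I - 12}{A - 5} = \frac{-12 + I}{-5 + A}$)
$- 4 L{\left(F{\left(5 \right)},t{\left(2,-5 \right)} \right)} \left(-7\right) = - 4 \frac{-12 - 5}{-5 - 5} \left(-7\right) = - 4 \frac{1}{-5 - 5} \left(-17\right) \left(-7\right) = - 4 \frac{1}{-10} \left(-17\right) \left(-7\right) = - 4 \left(\left(- \frac{1}{10}\right) \left(-17\right)\right) \left(-7\right) = \left(-4\right) \frac{17}{10} \left(-7\right) = \left(- \frac{34}{5}\right) \left(-7\right) = \frac{238}{5}$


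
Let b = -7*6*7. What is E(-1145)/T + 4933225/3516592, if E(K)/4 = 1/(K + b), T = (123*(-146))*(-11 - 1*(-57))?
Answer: 1466045760037267/1045053647262096 ≈ 1.4028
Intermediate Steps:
T = -826068 (T = -17958*(-11 + 57) = -17958*46 = -826068)
b = -294 (b = -42*7 = -294)
E(K) = 4/(-294 + K) (E(K) = 4/(K - 294) = 4/(-294 + K))
E(-1145)/T + 4933225/3516592 = (4/(-294 - 1145))/(-826068) + 4933225/3516592 = (4/(-1439))*(-1/826068) + 4933225*(1/3516592) = (4*(-1/1439))*(-1/826068) + 4933225/3516592 = -4/1439*(-1/826068) + 4933225/3516592 = 1/297177963 + 4933225/3516592 = 1466045760037267/1045053647262096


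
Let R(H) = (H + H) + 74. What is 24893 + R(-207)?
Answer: 24553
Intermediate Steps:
R(H) = 74 + 2*H (R(H) = 2*H + 74 = 74 + 2*H)
24893 + R(-207) = 24893 + (74 + 2*(-207)) = 24893 + (74 - 414) = 24893 - 340 = 24553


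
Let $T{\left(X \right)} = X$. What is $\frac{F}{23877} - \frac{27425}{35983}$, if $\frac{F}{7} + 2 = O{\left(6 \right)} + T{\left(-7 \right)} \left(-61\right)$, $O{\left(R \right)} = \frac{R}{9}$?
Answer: $- \frac{234689734}{368214039} \approx -0.63737$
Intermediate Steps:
$O{\left(R \right)} = \frac{R}{9}$ ($O{\left(R \right)} = R \frac{1}{9} = \frac{R}{9}$)
$F = \frac{8939}{3}$ ($F = -14 + 7 \left(\frac{1}{9} \cdot 6 - -427\right) = -14 + 7 \left(\frac{2}{3} + 427\right) = -14 + 7 \cdot \frac{1283}{3} = -14 + \frac{8981}{3} = \frac{8939}{3} \approx 2979.7$)
$\frac{F}{23877} - \frac{27425}{35983} = \frac{8939}{3 \cdot 23877} - \frac{27425}{35983} = \frac{8939}{3} \cdot \frac{1}{23877} - \frac{27425}{35983} = \frac{1277}{10233} - \frac{27425}{35983} = - \frac{234689734}{368214039}$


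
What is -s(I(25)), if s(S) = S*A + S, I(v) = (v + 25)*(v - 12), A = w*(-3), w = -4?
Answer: -8450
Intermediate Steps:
A = 12 (A = -4*(-3) = 12)
I(v) = (-12 + v)*(25 + v) (I(v) = (25 + v)*(-12 + v) = (-12 + v)*(25 + v))
s(S) = 13*S (s(S) = S*12 + S = 12*S + S = 13*S)
-s(I(25)) = -13*(-300 + 25² + 13*25) = -13*(-300 + 625 + 325) = -13*650 = -1*8450 = -8450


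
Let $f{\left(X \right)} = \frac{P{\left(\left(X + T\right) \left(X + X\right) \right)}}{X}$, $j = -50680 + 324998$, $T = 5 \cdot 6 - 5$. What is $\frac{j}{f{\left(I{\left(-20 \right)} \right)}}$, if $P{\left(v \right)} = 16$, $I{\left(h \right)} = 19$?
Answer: $\frac{2606021}{8} \approx 3.2575 \cdot 10^{5}$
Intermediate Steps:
$T = 25$ ($T = 30 - 5 = 25$)
$j = 274318$
$f{\left(X \right)} = \frac{16}{X}$
$\frac{j}{f{\left(I{\left(-20 \right)} \right)}} = \frac{274318}{16 \cdot \frac{1}{19}} = \frac{274318}{\frac{16}{19}} = 274318 \cdot \frac{19}{16} = \frac{2606021}{8}$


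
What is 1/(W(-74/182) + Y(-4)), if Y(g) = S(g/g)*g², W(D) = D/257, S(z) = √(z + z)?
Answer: 865319/280039304359 + 8751228304*√2/280039304359 ≈ 0.044197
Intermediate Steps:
S(z) = √2*√z (S(z) = √(2*z) = √2*√z)
W(D) = D/257 (W(D) = D*(1/257) = D/257)
Y(g) = √2*g² (Y(g) = (√2*√(g/g))*g² = (√2*√1)*g² = (√2*1)*g² = √2*g²)
1/(W(-74/182) + Y(-4)) = 1/((-74/182)/257 + √2*(-4)²) = 1/((-74*1/182)/257 + √2*16) = 1/((1/257)*(-37/91) + 16*√2) = 1/(-37/23387 + 16*√2)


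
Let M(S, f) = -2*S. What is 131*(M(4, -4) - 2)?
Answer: -1310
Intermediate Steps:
131*(M(4, -4) - 2) = 131*(-2*4 - 2) = 131*(-8 - 2) = 131*(-10) = -1310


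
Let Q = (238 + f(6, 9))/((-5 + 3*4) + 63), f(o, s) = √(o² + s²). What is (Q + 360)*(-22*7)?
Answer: -279818/5 - 33*√13/5 ≈ -55987.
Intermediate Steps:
Q = 17/5 + 3*√13/70 (Q = (238 + √(6² + 9²))/((-5 + 3*4) + 63) = (238 + √(36 + 81))/((-5 + 12) + 63) = (238 + √117)/(7 + 63) = (238 + 3*√13)/70 = (238 + 3*√13)*(1/70) = 17/5 + 3*√13/70 ≈ 3.5545)
(Q + 360)*(-22*7) = ((17/5 + 3*√13/70) + 360)*(-22*7) = (1817/5 + 3*√13/70)*(-154) = -279818/5 - 33*√13/5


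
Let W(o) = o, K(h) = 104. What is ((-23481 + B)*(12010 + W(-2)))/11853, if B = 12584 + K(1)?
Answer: -129602344/11853 ≈ -10934.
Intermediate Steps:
B = 12688 (B = 12584 + 104 = 12688)
((-23481 + B)*(12010 + W(-2)))/11853 = ((-23481 + 12688)*(12010 - 2))/11853 = -10793*12008*(1/11853) = -129602344*1/11853 = -129602344/11853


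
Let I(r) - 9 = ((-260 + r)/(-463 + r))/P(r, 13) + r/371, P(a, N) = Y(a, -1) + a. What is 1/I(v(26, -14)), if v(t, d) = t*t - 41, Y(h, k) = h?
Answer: 16208248/173643937 ≈ 0.093342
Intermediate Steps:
v(t, d) = -41 + t² (v(t, d) = t² - 41 = -41 + t²)
P(a, N) = 2*a (P(a, N) = a + a = 2*a)
I(r) = 9 + r/371 + (-260 + r)/(2*r*(-463 + r)) (I(r) = 9 + (((-260 + r)/(-463 + r))/((2*r)) + r/371) = 9 + (((-260 + r)/(-463 + r))*(1/(2*r)) + r*(1/371)) = 9 + ((-260 + r)/(2*r*(-463 + r)) + r/371) = 9 + (r/371 + (-260 + r)/(2*r*(-463 + r))) = 9 + r/371 + (-260 + r)/(2*r*(-463 + r)))
1/I(v(26, -14)) = 1/((-96460 - 3091543*(-41 + 26²) + 2*(-41 + 26²)³ + 5752*(-41 + 26²)²)/(742*(-41 + 26²)*(-463 + (-41 + 26²)))) = 1/((-96460 - 3091543*(-41 + 676) + 2*(-41 + 676)³ + 5752*(-41 + 676)²)/(742*(-41 + 676)*(-463 + (-41 + 676)))) = 1/((1/742)*(-96460 - 3091543*635 + 2*635³ + 5752*635²)/(635*(-463 + 635))) = 1/((1/742)*(1/635)*(-96460 - 1963129805 + 2*256047875 + 5752*403225)/172) = 1/((1/742)*(1/635)*(1/172)*(-96460 - 1963129805 + 512095750 + 2319350200)) = 1/((1/742)*(1/635)*(1/172)*868219685) = 1/(173643937/16208248) = 16208248/173643937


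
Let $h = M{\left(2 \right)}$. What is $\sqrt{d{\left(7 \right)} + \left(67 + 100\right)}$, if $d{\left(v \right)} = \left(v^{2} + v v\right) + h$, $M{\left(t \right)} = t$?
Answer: $\sqrt{267} \approx 16.34$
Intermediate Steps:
$h = 2$
$d{\left(v \right)} = 2 + 2 v^{2}$ ($d{\left(v \right)} = \left(v^{2} + v v\right) + 2 = \left(v^{2} + v^{2}\right) + 2 = 2 v^{2} + 2 = 2 + 2 v^{2}$)
$\sqrt{d{\left(7 \right)} + \left(67 + 100\right)} = \sqrt{\left(2 + 2 \cdot 7^{2}\right) + \left(67 + 100\right)} = \sqrt{\left(2 + 2 \cdot 49\right) + 167} = \sqrt{\left(2 + 98\right) + 167} = \sqrt{100 + 167} = \sqrt{267}$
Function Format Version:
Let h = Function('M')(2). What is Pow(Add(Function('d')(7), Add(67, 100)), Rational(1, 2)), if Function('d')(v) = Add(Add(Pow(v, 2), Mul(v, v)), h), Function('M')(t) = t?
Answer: Pow(267, Rational(1, 2)) ≈ 16.340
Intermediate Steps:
h = 2
Function('d')(v) = Add(2, Mul(2, Pow(v, 2))) (Function('d')(v) = Add(Add(Pow(v, 2), Mul(v, v)), 2) = Add(Add(Pow(v, 2), Pow(v, 2)), 2) = Add(Mul(2, Pow(v, 2)), 2) = Add(2, Mul(2, Pow(v, 2))))
Pow(Add(Function('d')(7), Add(67, 100)), Rational(1, 2)) = Pow(Add(Add(2, Mul(2, Pow(7, 2))), Add(67, 100)), Rational(1, 2)) = Pow(Add(Add(2, Mul(2, 49)), 167), Rational(1, 2)) = Pow(Add(Add(2, 98), 167), Rational(1, 2)) = Pow(Add(100, 167), Rational(1, 2)) = Pow(267, Rational(1, 2))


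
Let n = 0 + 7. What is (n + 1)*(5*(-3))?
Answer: -120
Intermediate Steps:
n = 7
(n + 1)*(5*(-3)) = (7 + 1)*(5*(-3)) = 8*(-15) = -120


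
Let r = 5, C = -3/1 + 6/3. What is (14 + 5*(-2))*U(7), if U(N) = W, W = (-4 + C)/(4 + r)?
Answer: -20/9 ≈ -2.2222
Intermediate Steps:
C = -1 (C = -3*1 + 6*(1/3) = -3 + 2 = -1)
W = -5/9 (W = (-4 - 1)/(4 + 5) = -5/9 ≈ -0.55556)
U(N) = -5/9
(14 + 5*(-2))*U(7) = (14 + 5*(-2))*(-5/9) = (14 - 10)*(-5/9) = 4*(-5/9) = -20/9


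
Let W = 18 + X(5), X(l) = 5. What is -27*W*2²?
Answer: -2484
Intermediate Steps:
W = 23 (W = 18 + 5 = 23)
-27*W*2² = -27*23*2² = -621*4 = -2484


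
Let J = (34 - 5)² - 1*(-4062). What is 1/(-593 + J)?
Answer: 1/4310 ≈ 0.00023202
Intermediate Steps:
J = 4903 (J = 29² + 4062 = 841 + 4062 = 4903)
1/(-593 + J) = 1/(-593 + 4903) = 1/4310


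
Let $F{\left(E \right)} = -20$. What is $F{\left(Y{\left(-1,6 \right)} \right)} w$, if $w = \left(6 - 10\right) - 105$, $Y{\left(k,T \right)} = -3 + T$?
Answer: $2180$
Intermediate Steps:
$w = -109$ ($w = -4 - 105 = -109$)
$F{\left(Y{\left(-1,6 \right)} \right)} w = \left(-20\right) \left(-109\right) = 2180$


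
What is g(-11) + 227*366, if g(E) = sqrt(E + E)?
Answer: 83082 + I*sqrt(22) ≈ 83082.0 + 4.6904*I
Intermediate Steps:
g(E) = sqrt(2)*sqrt(E) (g(E) = sqrt(2*E) = sqrt(2)*sqrt(E))
g(-11) + 227*366 = sqrt(2)*sqrt(-11) + 227*366 = sqrt(2)*(I*sqrt(11)) + 83082 = I*sqrt(22) + 83082 = 83082 + I*sqrt(22)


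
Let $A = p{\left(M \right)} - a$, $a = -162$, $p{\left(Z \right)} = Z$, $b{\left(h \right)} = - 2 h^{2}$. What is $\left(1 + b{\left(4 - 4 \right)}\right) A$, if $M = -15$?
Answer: $147$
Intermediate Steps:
$A = 147$ ($A = -15 - -162 = -15 + 162 = 147$)
$\left(1 + b{\left(4 - 4 \right)}\right) A = \left(1 - 2 \left(4 - 4\right)^{2}\right) 147 = \left(1 - 2 \cdot 0^{2}\right) 147 = \left(1 - 0\right) 147 = \left(1 + 0\right) 147 = 1 \cdot 147 = 147$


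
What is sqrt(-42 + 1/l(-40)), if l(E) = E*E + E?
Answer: I*sqrt(25552410)/780 ≈ 6.4807*I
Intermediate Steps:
l(E) = E + E**2 (l(E) = E**2 + E = E + E**2)
sqrt(-42 + 1/l(-40)) = sqrt(-42 + 1/(-40*(1 - 40))) = sqrt(-42 + 1/(-40*(-39))) = sqrt(-42 + 1/1560) = sqrt(-65519/1560) = I*sqrt(25552410)/780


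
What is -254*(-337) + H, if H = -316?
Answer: 85282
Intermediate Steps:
-254*(-337) + H = -254*(-337) - 316 = 85598 - 316 = 85282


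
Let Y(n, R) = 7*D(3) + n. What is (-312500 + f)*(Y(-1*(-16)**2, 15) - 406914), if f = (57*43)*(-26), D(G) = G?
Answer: 153180039674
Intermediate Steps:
Y(n, R) = 21 + n (Y(n, R) = 7*3 + n = 21 + n)
f = -63726 (f = 2451*(-26) = -63726)
(-312500 + f)*(Y(-1*(-16)**2, 15) - 406914) = (-312500 - 63726)*((21 - 1*(-16)**2) - 406914) = -376226*((21 - 1*256) - 406914) = -376226*((21 - 256) - 406914) = -376226*(-235 - 406914) = -376226*(-407149) = 153180039674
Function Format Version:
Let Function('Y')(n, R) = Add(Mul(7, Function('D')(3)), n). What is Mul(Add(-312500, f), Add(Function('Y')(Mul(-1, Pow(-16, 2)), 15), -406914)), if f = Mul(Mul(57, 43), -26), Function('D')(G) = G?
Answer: 153180039674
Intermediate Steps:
Function('Y')(n, R) = Add(21, n) (Function('Y')(n, R) = Add(Mul(7, 3), n) = Add(21, n))
f = -63726 (f = Mul(2451, -26) = -63726)
Mul(Add(-312500, f), Add(Function('Y')(Mul(-1, Pow(-16, 2)), 15), -406914)) = Mul(Add(-312500, -63726), Add(Add(21, Mul(-1, Pow(-16, 2))), -406914)) = Mul(-376226, Add(Add(21, Mul(-1, 256)), -406914)) = Mul(-376226, Add(Add(21, -256), -406914)) = Mul(-376226, Add(-235, -406914)) = Mul(-376226, -407149) = 153180039674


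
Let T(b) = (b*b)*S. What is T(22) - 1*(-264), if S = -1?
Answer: -220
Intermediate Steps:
T(b) = -b² (T(b) = (b*b)*(-1) = b²*(-1) = -b²)
T(22) - 1*(-264) = -1*22² - 1*(-264) = -1*484 + 264 = -484 + 264 = -220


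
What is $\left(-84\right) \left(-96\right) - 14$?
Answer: $8050$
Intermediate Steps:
$\left(-84\right) \left(-96\right) - 14 = 8064 - 14 = 8050$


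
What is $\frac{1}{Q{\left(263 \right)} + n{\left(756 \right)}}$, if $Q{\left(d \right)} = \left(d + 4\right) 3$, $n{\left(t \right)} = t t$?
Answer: $\frac{1}{572337} \approx 1.7472 \cdot 10^{-6}$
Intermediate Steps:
$n{\left(t \right)} = t^{2}$
$Q{\left(d \right)} = 12 + 3 d$ ($Q{\left(d \right)} = \left(4 + d\right) 3 = 12 + 3 d$)
$\frac{1}{Q{\left(263 \right)} + n{\left(756 \right)}} = \frac{1}{\left(12 + 3 \cdot 263\right) + 756^{2}} = \frac{1}{\left(12 + 789\right) + 571536} = \frac{1}{801 + 571536} = \frac{1}{572337}$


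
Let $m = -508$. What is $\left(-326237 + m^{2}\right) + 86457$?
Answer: $18284$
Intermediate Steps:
$\left(-326237 + m^{2}\right) + 86457 = \left(-326237 + \left(-508\right)^{2}\right) + 86457 = \left(-326237 + 258064\right) + 86457 = -68173 + 86457 = 18284$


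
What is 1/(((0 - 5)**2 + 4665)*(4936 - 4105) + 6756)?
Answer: 1/3904146 ≈ 2.5614e-7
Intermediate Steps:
1/(((0 - 5)**2 + 4665)*(4936 - 4105) + 6756) = 1/(((-5)**2 + 4665)*831 + 6756) = 1/((25 + 4665)*831 + 6756) = 1/(4690*831 + 6756) = 1/(3897390 + 6756) = 1/3904146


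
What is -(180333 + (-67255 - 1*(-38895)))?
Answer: -151973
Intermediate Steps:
-(180333 + (-67255 - 1*(-38895))) = -(180333 + (-67255 + 38895)) = -(180333 - 28360) = -1*151973 = -151973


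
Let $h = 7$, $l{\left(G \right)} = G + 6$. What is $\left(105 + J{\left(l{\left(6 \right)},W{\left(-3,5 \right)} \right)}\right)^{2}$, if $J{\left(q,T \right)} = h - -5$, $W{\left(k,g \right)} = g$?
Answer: $13689$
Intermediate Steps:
$l{\left(G \right)} = 6 + G$
$J{\left(q,T \right)} = 12$ ($J{\left(q,T \right)} = 7 - -5 = 7 + 5 = 12$)
$\left(105 + J{\left(l{\left(6 \right)},W{\left(-3,5 \right)} \right)}\right)^{2} = \left(105 + 12\right)^{2} = 117^{2} = 13689$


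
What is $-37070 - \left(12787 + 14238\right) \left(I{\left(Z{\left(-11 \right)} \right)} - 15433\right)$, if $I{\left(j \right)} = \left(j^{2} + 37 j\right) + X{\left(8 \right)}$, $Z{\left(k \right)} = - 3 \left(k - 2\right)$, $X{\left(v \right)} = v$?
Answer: $336721455$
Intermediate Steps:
$Z{\left(k \right)} = 6 - 3 k$ ($Z{\left(k \right)} = - 3 \left(-2 + k\right) = 6 - 3 k$)
$I{\left(j \right)} = 8 + j^{2} + 37 j$ ($I{\left(j \right)} = \left(j^{2} + 37 j\right) + 8 = 8 + j^{2} + 37 j$)
$-37070 - \left(12787 + 14238\right) \left(I{\left(Z{\left(-11 \right)} \right)} - 15433\right) = -37070 - \left(12787 + 14238\right) \left(\left(8 + \left(6 - -33\right)^{2} + 37 \left(6 - -33\right)\right) - 15433\right) = -37070 - 27025 \left(\left(8 + \left(6 + 33\right)^{2} + 37 \left(6 + 33\right)\right) - 15433\right) = -37070 - 27025 \left(\left(8 + 39^{2} + 37 \cdot 39\right) - 15433\right) = -37070 - 27025 \left(\left(8 + 1521 + 1443\right) - 15433\right) = -37070 - 27025 \left(2972 - 15433\right) = -37070 - 27025 \left(-12461\right) = -37070 - -336758525 = -37070 + 336758525 = 336721455$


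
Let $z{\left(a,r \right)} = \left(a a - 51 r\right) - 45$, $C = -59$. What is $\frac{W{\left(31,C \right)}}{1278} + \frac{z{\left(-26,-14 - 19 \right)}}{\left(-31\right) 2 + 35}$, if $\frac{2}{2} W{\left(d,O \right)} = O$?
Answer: $- \frac{328765}{3834} \approx -85.75$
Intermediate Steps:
$W{\left(d,O \right)} = O$
$z{\left(a,r \right)} = -45 + a^{2} - 51 r$ ($z{\left(a,r \right)} = \left(a^{2} - 51 r\right) - 45 = -45 + a^{2} - 51 r$)
$\frac{W{\left(31,C \right)}}{1278} + \frac{z{\left(-26,-14 - 19 \right)}}{\left(-31\right) 2 + 35} = - \frac{59}{1278} + \frac{-45 + \left(-26\right)^{2} - 51 \left(-14 - 19\right)}{\left(-31\right) 2 + 35} = \left(-59\right) \frac{1}{1278} + \frac{-45 + 676 - -1683}{-62 + 35} = - \frac{59}{1278} + \frac{-45 + 676 + 1683}{-27} = - \frac{59}{1278} + 2314 \left(- \frac{1}{27}\right) = - \frac{59}{1278} - \frac{2314}{27} = - \frac{328765}{3834}$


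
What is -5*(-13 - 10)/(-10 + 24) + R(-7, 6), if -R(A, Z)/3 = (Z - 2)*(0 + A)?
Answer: 1291/14 ≈ 92.214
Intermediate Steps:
R(A, Z) = -3*A*(-2 + Z) (R(A, Z) = -3*(Z - 2)*(0 + A) = -3*(-2 + Z)*A = -3*A*(-2 + Z))
-5*(-13 - 10)/(-10 + 24) + R(-7, 6) = -5*(-13 - 10)/(-10 + 24) + 3*(-7)*(2 - 1*6) = -(-115)/14 + 3*(-7)*(2 - 6) = -(-115)/14 + 3*(-7)*(-4) = -5*(-23/14) + 84 = 115/14 + 84 = 1291/14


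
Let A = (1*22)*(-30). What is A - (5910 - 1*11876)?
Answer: 5306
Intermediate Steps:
A = -660 (A = 22*(-30) = -660)
A - (5910 - 1*11876) = -660 - (5910 - 1*11876) = -660 - (5910 - 11876) = -660 - 1*(-5966) = -660 + 5966 = 5306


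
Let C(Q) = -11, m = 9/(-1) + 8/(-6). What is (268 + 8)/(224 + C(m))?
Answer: 92/71 ≈ 1.2958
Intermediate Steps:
m = -31/3 (m = 9*(-1) + 8*(-⅙) = -9 - 4/3 = -31/3 ≈ -10.333)
(268 + 8)/(224 + C(m)) = (268 + 8)/(224 - 11) = 276/213 = 276*(1/213) = 92/71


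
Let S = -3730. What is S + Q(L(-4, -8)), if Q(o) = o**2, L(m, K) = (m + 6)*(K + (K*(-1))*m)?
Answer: 2670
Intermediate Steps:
L(m, K) = (6 + m)*(K - K*m) (L(m, K) = (6 + m)*(K + (-K)*m) = (6 + m)*(K - K*m))
S + Q(L(-4, -8)) = -3730 + (-8*(6 - 1*(-4)**2 - 5*(-4)))**2 = -3730 + (-8*(6 - 1*16 + 20))**2 = -3730 + (-8*(6 - 16 + 20))**2 = -3730 + (-8*10)**2 = -3730 + (-80)**2 = -3730 + 6400 = 2670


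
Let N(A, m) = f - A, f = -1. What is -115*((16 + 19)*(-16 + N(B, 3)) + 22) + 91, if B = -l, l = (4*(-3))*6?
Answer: 355786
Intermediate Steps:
l = -72 (l = -12*6 = -72)
B = 72 (B = -1*(-72) = 72)
N(A, m) = -1 - A
-115*((16 + 19)*(-16 + N(B, 3)) + 22) + 91 = -115*((16 + 19)*(-16 + (-1 - 1*72)) + 22) + 91 = -115*(35*(-16 + (-1 - 72)) + 22) + 91 = -115*(35*(-16 - 73) + 22) + 91 = -115*(35*(-89) + 22) + 91 = -115*(-3115 + 22) + 91 = -115*(-3093) + 91 = 355695 + 91 = 355786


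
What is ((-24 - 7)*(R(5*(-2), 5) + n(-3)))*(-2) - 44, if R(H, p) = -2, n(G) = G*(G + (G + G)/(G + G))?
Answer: 204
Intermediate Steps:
n(G) = G*(1 + G) (n(G) = G*(G + (2*G)/((2*G))) = G*(G + (2*G)*(1/(2*G))) = G*(G + 1) = G*(1 + G))
((-24 - 7)*(R(5*(-2), 5) + n(-3)))*(-2) - 44 = ((-24 - 7)*(-2 - 3*(1 - 3)))*(-2) - 44 = -31*(-2 - 3*(-2))*(-2) - 44 = -31*(-2 + 6)*(-2) - 44 = -31*4*(-2) - 44 = -124*(-2) - 44 = 248 - 44 = 204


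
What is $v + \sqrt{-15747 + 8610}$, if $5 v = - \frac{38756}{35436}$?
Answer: $- \frac{9689}{44295} + 3 i \sqrt{793} \approx -0.21874 + 84.481 i$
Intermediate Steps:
$v = - \frac{9689}{44295}$ ($v = \frac{\left(-38756\right) \frac{1}{35436}}{5} = \frac{1}{5} \left(- \frac{9689}{8859}\right) = - \frac{9689}{44295} \approx -0.21874$)
$v + \sqrt{-15747 + 8610} = - \frac{9689}{44295} + \sqrt{-15747 + 8610} = - \frac{9689}{44295} + \sqrt{-7137} = - \frac{9689}{44295} + 3 i \sqrt{793}$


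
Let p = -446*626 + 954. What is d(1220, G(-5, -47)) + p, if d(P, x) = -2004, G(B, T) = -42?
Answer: -280246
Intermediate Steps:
p = -278242 (p = -279196 + 954 = -278242)
d(1220, G(-5, -47)) + p = -2004 - 278242 = -280246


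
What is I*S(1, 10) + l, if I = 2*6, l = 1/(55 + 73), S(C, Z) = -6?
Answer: -9215/128 ≈ -71.992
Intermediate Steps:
l = 1/128 ≈ 0.0078125
I = 12
I*S(1, 10) + l = 12*(-6) + 1/128 = -72 + 1/128 = -9215/128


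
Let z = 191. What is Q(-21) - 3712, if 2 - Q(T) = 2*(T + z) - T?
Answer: -4071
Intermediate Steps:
Q(T) = -380 - T (Q(T) = 2 - (2*(T + 191) - T) = 2 - (2*(191 + T) - T) = 2 - ((382 + 2*T) - T) = 2 - (382 + T) = 2 + (-382 - T) = -380 - T)
Q(-21) - 3712 = (-380 - 1*(-21)) - 3712 = (-380 + 21) - 3712 = -359 - 3712 = -4071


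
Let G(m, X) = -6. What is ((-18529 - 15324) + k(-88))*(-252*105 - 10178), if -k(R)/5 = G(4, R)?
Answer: 1239207074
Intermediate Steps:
k(R) = 30 (k(R) = -5*(-6) = 30)
((-18529 - 15324) + k(-88))*(-252*105 - 10178) = ((-18529 - 15324) + 30)*(-252*105 - 10178) = (-33853 + 30)*(-26460 - 10178) = -33823*(-36638) = 1239207074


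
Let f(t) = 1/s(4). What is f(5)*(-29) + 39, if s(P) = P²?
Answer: 595/16 ≈ 37.188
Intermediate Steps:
f(t) = 1/16 (f(t) = 1/(4²) = 1/16)
f(5)*(-29) + 39 = (1/16)*(-29) + 39 = -29/16 + 39 = 595/16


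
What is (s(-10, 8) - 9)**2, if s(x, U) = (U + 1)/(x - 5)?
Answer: 2304/25 ≈ 92.160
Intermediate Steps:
s(x, U) = (1 + U)/(-5 + x)
(s(-10, 8) - 9)**2 = ((1 + 8)/(-5 - 10) - 9)**2 = (9/(-15) - 9)**2 = (-1/15*9 - 9)**2 = (-3/5 - 9)**2 = (-48/5)**2 = 2304/25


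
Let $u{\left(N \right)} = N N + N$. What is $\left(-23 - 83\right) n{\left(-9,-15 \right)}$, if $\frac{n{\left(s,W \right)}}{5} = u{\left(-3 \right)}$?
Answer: $-3180$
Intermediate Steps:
$u{\left(N \right)} = N + N^{2}$ ($u{\left(N \right)} = N^{2} + N = N + N^{2}$)
$n{\left(s,W \right)} = 30$ ($n{\left(s,W \right)} = 5 \left(- 3 \left(1 - 3\right)\right) = 5 \left(\left(-3\right) \left(-2\right)\right) = 5 \cdot 6 = 30$)
$\left(-23 - 83\right) n{\left(-9,-15 \right)} = \left(-23 - 83\right) 30 = \left(-106\right) 30 = -3180$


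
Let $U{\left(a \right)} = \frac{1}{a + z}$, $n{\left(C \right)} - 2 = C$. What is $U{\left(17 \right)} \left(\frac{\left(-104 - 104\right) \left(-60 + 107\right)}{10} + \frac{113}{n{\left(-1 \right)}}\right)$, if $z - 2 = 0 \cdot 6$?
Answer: $- \frac{4323}{95} \approx -45.505$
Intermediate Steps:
$n{\left(C \right)} = 2 + C$
$z = 2$ ($z = 2 + 0 \cdot 6 = 2 + 0 = 2$)
$U{\left(a \right)} = \frac{1}{2 + a}$ ($U{\left(a \right)} = \frac{1}{a + 2} = \frac{1}{2 + a}$)
$U{\left(17 \right)} \left(\frac{\left(-104 - 104\right) \left(-60 + 107\right)}{10} + \frac{113}{n{\left(-1 \right)}}\right) = \frac{\frac{\left(-104 - 104\right) \left(-60 + 107\right)}{10} + \frac{113}{2 - 1}}{2 + 17} = \frac{\left(-208\right) 47 \cdot \frac{1}{10} + \frac{113}{1}}{19} = \frac{\left(-9776\right) \frac{1}{10} + 113 \cdot 1}{19} = \frac{- \frac{4888}{5} + 113}{19} = \frac{1}{19} \left(- \frac{4323}{5}\right) = - \frac{4323}{95}$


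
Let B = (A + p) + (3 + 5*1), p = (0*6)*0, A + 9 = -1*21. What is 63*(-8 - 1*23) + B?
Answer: -1975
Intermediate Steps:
A = -30 (A = -9 - 1*21 = -9 - 21 = -30)
p = 0 (p = 0*0 = 0)
B = -22 (B = (-30 + 0) + (3 + 5*1) = -30 + (3 + 5) = -30 + 8 = -22)
63*(-8 - 1*23) + B = 63*(-8 - 1*23) - 22 = 63*(-8 - 23) - 22 = 63*(-31) - 22 = -1953 - 22 = -1975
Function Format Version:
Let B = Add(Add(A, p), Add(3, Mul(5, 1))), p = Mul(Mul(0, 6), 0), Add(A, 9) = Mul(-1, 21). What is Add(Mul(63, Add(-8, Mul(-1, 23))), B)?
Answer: -1975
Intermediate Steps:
A = -30 (A = Add(-9, Mul(-1, 21)) = Add(-9, -21) = -30)
p = 0 (p = Mul(0, 0) = 0)
B = -22 (B = Add(Add(-30, 0), Add(3, Mul(5, 1))) = Add(-30, Add(3, 5)) = Add(-30, 8) = -22)
Add(Mul(63, Add(-8, Mul(-1, 23))), B) = Add(Mul(63, Add(-8, Mul(-1, 23))), -22) = Add(Mul(63, Add(-8, -23)), -22) = Add(Mul(63, -31), -22) = Add(-1953, -22) = -1975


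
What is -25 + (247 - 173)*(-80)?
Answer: -5945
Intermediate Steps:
-25 + (247 - 173)*(-80) = -25 + 74*(-80) = -25 - 5920 = -5945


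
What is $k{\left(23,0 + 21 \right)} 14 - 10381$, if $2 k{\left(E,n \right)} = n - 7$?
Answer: $-10283$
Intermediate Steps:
$k{\left(E,n \right)} = - \frac{7}{2} + \frac{n}{2}$ ($k{\left(E,n \right)} = \frac{n - 7}{2} = \frac{-7 + n}{2} = - \frac{7}{2} + \frac{n}{2}$)
$k{\left(23,0 + 21 \right)} 14 - 10381 = \left(- \frac{7}{2} + \frac{0 + 21}{2}\right) 14 - 10381 = \left(- \frac{7}{2} + \frac{1}{2} \cdot 21\right) 14 - 10381 = \left(- \frac{7}{2} + \frac{21}{2}\right) 14 - 10381 = 7 \cdot 14 - 10381 = 98 - 10381 = -10283$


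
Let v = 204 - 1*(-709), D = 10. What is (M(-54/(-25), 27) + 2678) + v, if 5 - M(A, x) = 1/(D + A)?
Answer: 1093159/304 ≈ 3595.9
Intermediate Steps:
M(A, x) = 5 - 1/(10 + A)
v = 913 (v = 204 + 709 = 913)
(M(-54/(-25), 27) + 2678) + v = ((49 + 5*(-54/(-25)))/(10 - 54/(-25)) + 2678) + 913 = ((49 + 5*(-54*(-1/25)))/(10 - 54*(-1/25)) + 2678) + 913 = ((49 + 5*(54/25))/(10 + 54/25) + 2678) + 913 = ((49 + 54/5)/(304/25) + 2678) + 913 = ((25/304)*(299/5) + 2678) + 913 = (1495/304 + 2678) + 913 = 815607/304 + 913 = 1093159/304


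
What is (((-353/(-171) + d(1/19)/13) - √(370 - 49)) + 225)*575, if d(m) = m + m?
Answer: 290249650/2223 - 575*√321 ≈ 1.2026e+5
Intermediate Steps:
d(m) = 2*m
(((-353/(-171) + d(1/19)/13) - √(370 - 49)) + 225)*575 = (((-353/(-171) + (2/19)/13) - √(370 - 49)) + 225)*575 = (((-353*(-1/171) + (2*(1/19))*(1/13)) - √321) + 225)*575 = (((353/171 + (2/19)*(1/13)) - √321) + 225)*575 = (((353/171 + 2/247) - √321) + 225)*575 = ((4607/2223 - √321) + 225)*575 = (504782/2223 - √321)*575 = 290249650/2223 - 575*√321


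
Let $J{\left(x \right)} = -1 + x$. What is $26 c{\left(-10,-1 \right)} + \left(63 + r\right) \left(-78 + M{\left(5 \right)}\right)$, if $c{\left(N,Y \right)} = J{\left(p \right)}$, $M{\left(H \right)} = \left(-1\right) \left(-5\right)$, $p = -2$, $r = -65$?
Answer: $68$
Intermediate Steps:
$M{\left(H \right)} = 5$
$c{\left(N,Y \right)} = -3$ ($c{\left(N,Y \right)} = -1 - 2 = -3$)
$26 c{\left(-10,-1 \right)} + \left(63 + r\right) \left(-78 + M{\left(5 \right)}\right) = 26 \left(-3\right) + \left(63 - 65\right) \left(-78 + 5\right) = -78 - -146 = -78 + 146 = 68$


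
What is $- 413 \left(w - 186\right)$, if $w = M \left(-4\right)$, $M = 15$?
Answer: $101598$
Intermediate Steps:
$w = -60$ ($w = 15 \left(-4\right) = -60$)
$- 413 \left(w - 186\right) = - 413 \left(-60 - 186\right) = \left(-413\right) \left(-246\right) = 101598$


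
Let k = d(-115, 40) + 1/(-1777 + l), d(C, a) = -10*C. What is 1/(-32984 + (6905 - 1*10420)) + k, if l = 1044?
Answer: 30766794818/26753767 ≈ 1150.0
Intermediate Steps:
k = 842949/733 (k = -10*(-115) + 1/(-1777 + 1044) = 1150 + 1/(-733) = 1150 - 1/733 = 842949/733 ≈ 1150.0)
1/(-32984 + (6905 - 1*10420)) + k = 1/(-32984 + (6905 - 1*10420)) + 842949/733 = 1/(-32984 + (6905 - 10420)) + 842949/733 = 1/(-32984 - 3515) + 842949/733 = 1/(-36499) + 842949/733 = -1/36499 + 842949/733 = 30766794818/26753767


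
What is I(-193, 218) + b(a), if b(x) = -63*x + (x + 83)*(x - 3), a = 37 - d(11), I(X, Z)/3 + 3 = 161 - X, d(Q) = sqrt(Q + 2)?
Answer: 2815 - 91*sqrt(13) ≈ 2486.9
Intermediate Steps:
d(Q) = sqrt(2 + Q)
I(X, Z) = 474 - 3*X (I(X, Z) = -9 + 3*(161 - X) = -9 + (483 - 3*X) = 474 - 3*X)
a = 37 - sqrt(13) (a = 37 - sqrt(2 + 11) = 37 - sqrt(13) ≈ 33.394)
b(x) = -63*x + (-3 + x)*(83 + x) (b(x) = -63*x + (83 + x)*(-3 + x) = -63*x + (-3 + x)*(83 + x))
I(-193, 218) + b(a) = (474 - 3*(-193)) + (-249 + (37 - sqrt(13))**2 + 17*(37 - sqrt(13))) = (474 + 579) + (-249 + (37 - sqrt(13))**2 + (629 - 17*sqrt(13))) = 1053 + (380 + (37 - sqrt(13))**2 - 17*sqrt(13)) = 1433 + (37 - sqrt(13))**2 - 17*sqrt(13)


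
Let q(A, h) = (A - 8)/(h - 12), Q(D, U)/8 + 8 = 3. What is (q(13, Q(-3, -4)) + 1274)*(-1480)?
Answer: -24509910/13 ≈ -1.8854e+6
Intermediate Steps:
Q(D, U) = -40 (Q(D, U) = -64 + 8*3 = -64 + 24 = -40)
q(A, h) = (-8 + A)/(-12 + h)
(q(13, Q(-3, -4)) + 1274)*(-1480) = ((-8 + 13)/(-12 - 40) + 1274)*(-1480) = (5/(-52) + 1274)*(-1480) = (-1/52*5 + 1274)*(-1480) = (-5/52 + 1274)*(-1480) = (66243/52)*(-1480) = -24509910/13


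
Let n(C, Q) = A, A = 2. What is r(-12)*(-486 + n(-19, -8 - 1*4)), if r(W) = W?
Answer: 5808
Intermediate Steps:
n(C, Q) = 2
r(-12)*(-486 + n(-19, -8 - 1*4)) = -12*(-486 + 2) = -12*(-484) = 5808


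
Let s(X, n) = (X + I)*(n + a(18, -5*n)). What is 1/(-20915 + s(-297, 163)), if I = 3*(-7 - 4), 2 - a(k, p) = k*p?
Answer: -1/4916465 ≈ -2.0340e-7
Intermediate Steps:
a(k, p) = 2 - k*p
I = -33 (I = 3*(-11) = -33)
s(X, n) = (-33 + X)*(2 + 91*n) (s(X, n) = (X - 33)*(n + (2 - 1*18*(-5*n))) = (-33 + X)*(n + (2 + 90*n)) = (-33 + X)*(2 + 91*n))
1/(-20915 + s(-297, 163)) = 1/(-20915 + (-66 - 3003*163 + 2*(-297) + 91*(-297)*163)) = 1/(-20915 + (-66 - 489489 - 594 - 4405401)) = 1/(-20915 - 4895550) = 1/(-4916465) = -1/4916465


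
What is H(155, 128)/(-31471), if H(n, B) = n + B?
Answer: -283/31471 ≈ -0.0089924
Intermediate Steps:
H(n, B) = B + n
H(155, 128)/(-31471) = (128 + 155)/(-31471) = 283*(-1/31471) = -283/31471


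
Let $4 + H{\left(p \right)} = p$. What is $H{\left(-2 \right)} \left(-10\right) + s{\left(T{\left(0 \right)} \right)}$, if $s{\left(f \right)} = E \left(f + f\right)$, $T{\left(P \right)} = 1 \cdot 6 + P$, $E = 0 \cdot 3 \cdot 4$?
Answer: $60$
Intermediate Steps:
$E = 0$ ($E = 0 \cdot 4 = 0$)
$H{\left(p \right)} = -4 + p$
$T{\left(P \right)} = 6 + P$
$s{\left(f \right)} = 0$ ($s{\left(f \right)} = 0 \left(f + f\right) = 0 \cdot 2 f = 0$)
$H{\left(-2 \right)} \left(-10\right) + s{\left(T{\left(0 \right)} \right)} = \left(-4 - 2\right) \left(-10\right) + 0 = \left(-6\right) \left(-10\right) + 0 = 60 + 0 = 60$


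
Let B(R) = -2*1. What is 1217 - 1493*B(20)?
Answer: 4203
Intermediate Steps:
B(R) = -2
1217 - 1493*B(20) = 1217 - 1493*(-2) = 1217 + 2986 = 4203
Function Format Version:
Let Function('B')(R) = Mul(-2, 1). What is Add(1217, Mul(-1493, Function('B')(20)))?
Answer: 4203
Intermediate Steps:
Function('B')(R) = -2
Add(1217, Mul(-1493, Function('B')(20))) = Add(1217, Mul(-1493, -2)) = Add(1217, 2986) = 4203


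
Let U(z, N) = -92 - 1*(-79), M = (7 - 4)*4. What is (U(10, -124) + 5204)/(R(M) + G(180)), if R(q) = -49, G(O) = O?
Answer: 5191/131 ≈ 39.626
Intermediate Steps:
M = 12 (M = 3*4 = 12)
U(z, N) = -13 (U(z, N) = -92 + 79 = -13)
(U(10, -124) + 5204)/(R(M) + G(180)) = (-13 + 5204)/(-49 + 180) = 5191/131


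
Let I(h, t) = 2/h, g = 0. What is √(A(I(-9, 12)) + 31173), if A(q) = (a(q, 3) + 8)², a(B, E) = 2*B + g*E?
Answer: √2529637/9 ≈ 176.72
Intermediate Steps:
a(B, E) = 2*B (a(B, E) = 2*B + 0*E = 2*B + 0 = 2*B)
A(q) = (8 + 2*q)² (A(q) = (2*q + 8)² = (8 + 2*q)²)
√(A(I(-9, 12)) + 31173) = √(4*(4 + 2/(-9))² + 31173) = √(4*(4 + 2*(-⅑))² + 31173) = √(4*(4 - 2/9)² + 31173) = √(4*(34/9)² + 31173) = √(4*(1156/81) + 31173) = √(4624/81 + 31173) = √(2529637/81) = √2529637/9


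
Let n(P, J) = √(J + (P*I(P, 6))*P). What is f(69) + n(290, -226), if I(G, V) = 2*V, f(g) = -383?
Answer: -383 + √1008974 ≈ 621.48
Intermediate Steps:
n(P, J) = √(J + 12*P²) (n(P, J) = √(J + (P*(2*6))*P) = √(J + (P*12)*P) = √(J + (12*P)*P) = √(J + 12*P²))
f(69) + n(290, -226) = -383 + √(-226 + 12*290²) = -383 + √(-226 + 12*84100) = -383 + √(-226 + 1009200) = -383 + √1008974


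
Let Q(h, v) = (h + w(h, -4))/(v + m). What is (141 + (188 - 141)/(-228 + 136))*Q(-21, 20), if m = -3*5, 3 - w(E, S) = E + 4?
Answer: -2585/92 ≈ -28.098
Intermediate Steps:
w(E, S) = -1 - E (w(E, S) = 3 - (E + 4) = 3 - (4 + E) = 3 + (-4 - E) = -1 - E)
m = -15
Q(h, v) = -1/(-15 + v) (Q(h, v) = (h + (-1 - h))/(v - 15) = -1/(-15 + v))
(141 + (188 - 141)/(-228 + 136))*Q(-21, 20) = (141 + (188 - 141)/(-228 + 136))*(-1/(-15 + 20)) = (141 + 47/(-92))*(-1/5) = (141 + 47*(-1/92))*(-1*1/5) = (141 - 47/92)*(-1/5) = (12925/92)*(-1/5) = -2585/92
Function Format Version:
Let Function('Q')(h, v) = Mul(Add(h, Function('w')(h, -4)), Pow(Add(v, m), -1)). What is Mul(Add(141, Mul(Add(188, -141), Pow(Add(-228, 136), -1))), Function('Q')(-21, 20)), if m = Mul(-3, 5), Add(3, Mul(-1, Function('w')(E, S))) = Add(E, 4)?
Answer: Rational(-2585, 92) ≈ -28.098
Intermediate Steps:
Function('w')(E, S) = Add(-1, Mul(-1, E)) (Function('w')(E, S) = Add(3, Mul(-1, Add(E, 4))) = Add(3, Mul(-1, Add(4, E))) = Add(3, Add(-4, Mul(-1, E))) = Add(-1, Mul(-1, E)))
m = -15
Function('Q')(h, v) = Mul(-1, Pow(Add(-15, v), -1)) (Function('Q')(h, v) = Mul(Add(h, Add(-1, Mul(-1, h))), Pow(Add(v, -15), -1)) = Mul(-1, Pow(Add(-15, v), -1)))
Mul(Add(141, Mul(Add(188, -141), Pow(Add(-228, 136), -1))), Function('Q')(-21, 20)) = Mul(Add(141, Mul(Add(188, -141), Pow(Add(-228, 136), -1))), Mul(-1, Pow(Add(-15, 20), -1))) = Mul(Add(141, Mul(47, Pow(-92, -1))), Mul(-1, Pow(5, -1))) = Mul(Add(141, Mul(47, Rational(-1, 92))), Mul(-1, Rational(1, 5))) = Mul(Add(141, Rational(-47, 92)), Rational(-1, 5)) = Mul(Rational(12925, 92), Rational(-1, 5)) = Rational(-2585, 92)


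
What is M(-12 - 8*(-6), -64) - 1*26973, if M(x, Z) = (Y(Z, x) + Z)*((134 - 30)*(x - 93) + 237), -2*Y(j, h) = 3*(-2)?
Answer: 320178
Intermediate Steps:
Y(j, h) = 3 (Y(j, h) = -3*(-2)/2 = -1/2*(-6) = 3)
M(x, Z) = (-9435 + 104*x)*(3 + Z) (M(x, Z) = (3 + Z)*((134 - 30)*(x - 93) + 237) = (3 + Z)*(104*(-93 + x) + 237) = (3 + Z)*((-9672 + 104*x) + 237) = (3 + Z)*(-9435 + 104*x) = (-9435 + 104*x)*(3 + Z))
M(-12 - 8*(-6), -64) - 1*26973 = (-28305 - 9435*(-64) + 312*(-12 - 8*(-6)) + 104*(-64)*(-12 - 8*(-6))) - 1*26973 = (-28305 + 603840 + 312*(-12 + 48) + 104*(-64)*(-12 + 48)) - 26973 = (-28305 + 603840 + 312*36 + 104*(-64)*36) - 26973 = (-28305 + 603840 + 11232 - 239616) - 26973 = 347151 - 26973 = 320178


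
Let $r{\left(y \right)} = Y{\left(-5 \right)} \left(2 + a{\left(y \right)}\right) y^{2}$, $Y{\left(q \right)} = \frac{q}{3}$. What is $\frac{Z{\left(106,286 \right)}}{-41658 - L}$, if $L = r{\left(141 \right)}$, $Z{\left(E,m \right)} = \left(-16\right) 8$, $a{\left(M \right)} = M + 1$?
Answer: $- \frac{64}{2364891} \approx -2.7063 \cdot 10^{-5}$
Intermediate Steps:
$Y{\left(q \right)} = \frac{q}{3}$ ($Y{\left(q \right)} = q \frac{1}{3} = \frac{q}{3}$)
$a{\left(M \right)} = 1 + M$
$Z{\left(E,m \right)} = -128$
$r{\left(y \right)} = y^{2} \left(-5 - \frac{5 y}{3}\right)$ ($r{\left(y \right)} = \frac{1}{3} \left(-5\right) \left(2 + \left(1 + y\right)\right) y^{2} = - \frac{5 \left(3 + y\right)}{3} y^{2} = \left(-5 - \frac{5 y}{3}\right) y^{2} = y^{2} \left(-5 - \frac{5 y}{3}\right)$)
$L = -4771440$ ($L = \frac{5 \cdot 141^{2} \left(-3 - 141\right)}{3} = \frac{5}{3} \cdot 19881 \left(-3 - 141\right) = \frac{5}{3} \cdot 19881 \left(-144\right) = -4771440$)
$\frac{Z{\left(106,286 \right)}}{-41658 - L} = - \frac{128}{-41658 - -4771440} = - \frac{128}{-41658 + 4771440} = - \frac{128}{4729782} = \left(-128\right) \frac{1}{4729782} = - \frac{64}{2364891}$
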